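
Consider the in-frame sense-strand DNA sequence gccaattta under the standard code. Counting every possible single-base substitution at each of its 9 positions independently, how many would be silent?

Codon 1 (GCC, Ala): 3 synonymous substitutions.
Codon 2 (AAT, Asn): 1 synonymous substitution.
Codon 3 (TTA, Leu): 2 synonymous substitutions.
Total: 3 + 1 + 2 = 6.

6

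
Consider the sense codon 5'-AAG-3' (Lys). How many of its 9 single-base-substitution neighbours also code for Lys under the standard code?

1

Position 1: none → 0 synonymous.
Position 2: none → 0 synonymous.
Position 3: AAA → 1 synonymous.
Total: 0 + 0 + 1 = 1.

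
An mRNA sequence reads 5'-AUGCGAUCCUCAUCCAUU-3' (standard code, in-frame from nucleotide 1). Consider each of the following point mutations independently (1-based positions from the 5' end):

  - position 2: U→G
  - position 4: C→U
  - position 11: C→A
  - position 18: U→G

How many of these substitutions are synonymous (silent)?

Codon 1: AUG (Met) → AGG (Arg) — missense.
Codon 2: CGA (Arg) → UGA (Stop) — nonsense.
Codon 4: UCA (Ser) → UAA (Stop) — nonsense.
Codon 6: AUU (Ile) → AUG (Met) — missense.
Synonymous: 0 of 4.

0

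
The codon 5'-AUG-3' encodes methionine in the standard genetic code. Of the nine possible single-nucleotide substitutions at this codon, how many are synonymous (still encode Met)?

0

Position 1: none → 0 synonymous.
Position 2: none → 0 synonymous.
Position 3: none → 0 synonymous.
Total: 0 + 0 + 0 = 0.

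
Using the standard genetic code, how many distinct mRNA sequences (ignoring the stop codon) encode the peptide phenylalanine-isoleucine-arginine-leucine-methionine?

216

Phe: 2 codons.
Ile: 3 codons.
Arg: 6 codons.
Leu: 6 codons.
Met: 1 codon.
2 × 3 × 6 × 6 × 1 = 216.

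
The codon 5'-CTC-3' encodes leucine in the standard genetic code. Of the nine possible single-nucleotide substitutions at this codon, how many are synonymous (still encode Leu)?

Position 1: none → 0 synonymous.
Position 2: none → 0 synonymous.
Position 3: CTT, CTA, CTG → 3 synonymous.
Total: 0 + 0 + 3 = 3.

3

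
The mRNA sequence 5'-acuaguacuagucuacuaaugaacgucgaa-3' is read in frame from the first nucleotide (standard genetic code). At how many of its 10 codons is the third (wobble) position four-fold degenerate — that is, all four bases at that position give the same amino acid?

5

Codon 1 ACU (Thr): third position 4-fold.
Codon 2 AGU (Ser): third position 2-fold.
Codon 3 ACU (Thr): third position 4-fold.
Codon 4 AGU (Ser): third position 2-fold.
Codon 5 CUA (Leu): third position 4-fold.
Codon 6 CUA (Leu): third position 4-fold.
Codon 7 AUG (Met): third position 1-fold.
Codon 8 AAC (Asn): third position 2-fold.
Codon 9 GUC (Val): third position 4-fold.
Codon 10 GAA (Glu): third position 2-fold.
Four-fold degenerate third positions: 5.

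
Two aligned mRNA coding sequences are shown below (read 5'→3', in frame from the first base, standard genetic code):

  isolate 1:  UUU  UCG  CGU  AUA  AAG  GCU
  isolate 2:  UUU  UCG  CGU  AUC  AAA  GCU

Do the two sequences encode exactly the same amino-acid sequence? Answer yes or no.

yes

Codon 1: UUU Phe / UUU Phe — identical.
Codon 2: UCG Ser / UCG Ser — identical.
Codon 3: CGU Arg / CGU Arg — identical.
Codon 4: AUA Ile / AUC Ile — synonymous.
Codon 5: AAG Lys / AAA Lys — synonymous.
Codon 6: GCU Ala / GCU Ala — identical.
Nonsynonymous differences: 0 → same protein.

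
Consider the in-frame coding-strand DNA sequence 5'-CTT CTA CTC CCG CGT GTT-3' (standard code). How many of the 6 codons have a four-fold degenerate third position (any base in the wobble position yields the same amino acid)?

6

Codon 1 CTT (Leu): third position 4-fold.
Codon 2 CTA (Leu): third position 4-fold.
Codon 3 CTC (Leu): third position 4-fold.
Codon 4 CCG (Pro): third position 4-fold.
Codon 5 CGT (Arg): third position 4-fold.
Codon 6 GTT (Val): third position 4-fold.
Four-fold degenerate third positions: 6.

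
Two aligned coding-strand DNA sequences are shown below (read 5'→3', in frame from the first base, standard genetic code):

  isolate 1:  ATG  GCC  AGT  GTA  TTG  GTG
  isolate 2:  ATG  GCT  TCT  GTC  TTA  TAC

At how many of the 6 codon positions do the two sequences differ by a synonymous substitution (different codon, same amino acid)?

Codon 1: ATG Met / ATG Met — identical.
Codon 2: GCC Ala / GCT Ala — synonymous.
Codon 3: AGT Ser / TCT Ser — synonymous.
Codon 4: GTA Val / GTC Val — synonymous.
Codon 5: TTG Leu / TTA Leu — synonymous.
Codon 6: GTG Val / TAC Tyr — nonsynonymous.
Synonymous differences: 4.

4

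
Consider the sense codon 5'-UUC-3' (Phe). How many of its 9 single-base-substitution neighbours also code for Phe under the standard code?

Position 1: none → 0 synonymous.
Position 2: none → 0 synonymous.
Position 3: UUU → 1 synonymous.
Total: 0 + 0 + 1 = 1.

1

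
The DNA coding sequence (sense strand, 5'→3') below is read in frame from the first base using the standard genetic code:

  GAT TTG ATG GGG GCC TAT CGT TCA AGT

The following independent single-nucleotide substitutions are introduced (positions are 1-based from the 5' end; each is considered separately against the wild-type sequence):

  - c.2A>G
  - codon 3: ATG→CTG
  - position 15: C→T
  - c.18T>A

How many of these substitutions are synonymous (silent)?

1

Codon 1: GAT (Asp) → GGT (Gly) — missense.
Codon 3: ATG (Met) → CTG (Leu) — missense.
Codon 5: GCC (Ala) → GCT (Ala) — synonymous.
Codon 6: TAT (Tyr) → TAA (Stop) — nonsense.
Synonymous: 1 of 4.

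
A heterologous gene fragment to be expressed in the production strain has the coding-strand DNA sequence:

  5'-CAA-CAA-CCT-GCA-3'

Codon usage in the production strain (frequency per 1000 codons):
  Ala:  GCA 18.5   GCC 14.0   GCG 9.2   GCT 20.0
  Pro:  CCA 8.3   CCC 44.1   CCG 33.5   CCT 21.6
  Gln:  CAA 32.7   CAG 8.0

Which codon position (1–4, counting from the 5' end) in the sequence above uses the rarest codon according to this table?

Codon 1 CAA (Gln): 32.7 per 1000.
Codon 2 CAA (Gln): 32.7 per 1000.
Codon 3 CCT (Pro): 21.6 per 1000.
Codon 4 GCA (Ala): 18.5 per 1000.
Lowest frequency is 18.5 at codon 4.

4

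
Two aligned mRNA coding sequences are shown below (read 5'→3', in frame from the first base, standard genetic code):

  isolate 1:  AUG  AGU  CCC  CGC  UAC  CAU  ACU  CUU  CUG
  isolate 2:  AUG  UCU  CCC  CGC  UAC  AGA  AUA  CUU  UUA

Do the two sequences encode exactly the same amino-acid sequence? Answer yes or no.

no

Codon 1: AUG Met / AUG Met — identical.
Codon 2: AGU Ser / UCU Ser — synonymous.
Codon 3: CCC Pro / CCC Pro — identical.
Codon 4: CGC Arg / CGC Arg — identical.
Codon 5: UAC Tyr / UAC Tyr — identical.
Codon 6: CAU His / AGA Arg — nonsynonymous.
Codon 7: ACU Thr / AUA Ile — nonsynonymous.
Codon 8: CUU Leu / CUU Leu — identical.
Codon 9: CUG Leu / UUA Leu — synonymous.
Nonsynonymous differences: 2 → different protein.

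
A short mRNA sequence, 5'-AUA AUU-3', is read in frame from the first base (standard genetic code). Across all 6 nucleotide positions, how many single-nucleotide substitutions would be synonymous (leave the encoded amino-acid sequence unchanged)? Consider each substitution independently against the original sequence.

4

Codon 1 (AUA, Ile): 2 synonymous substitutions.
Codon 2 (AUU, Ile): 2 synonymous substitutions.
Total: 2 + 2 = 4.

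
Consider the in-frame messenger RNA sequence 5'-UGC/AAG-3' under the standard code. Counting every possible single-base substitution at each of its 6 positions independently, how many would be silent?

2

Codon 1 (UGC, Cys): 1 synonymous substitution.
Codon 2 (AAG, Lys): 1 synonymous substitution.
Total: 1 + 1 = 2.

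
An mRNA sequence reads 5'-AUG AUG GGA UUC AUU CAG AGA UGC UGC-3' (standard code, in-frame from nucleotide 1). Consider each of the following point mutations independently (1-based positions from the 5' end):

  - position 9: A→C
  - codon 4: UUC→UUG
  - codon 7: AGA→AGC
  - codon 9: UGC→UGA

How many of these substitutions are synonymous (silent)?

1

Codon 3: GGA (Gly) → GGC (Gly) — synonymous.
Codon 4: UUC (Phe) → UUG (Leu) — missense.
Codon 7: AGA (Arg) → AGC (Ser) — missense.
Codon 9: UGC (Cys) → UGA (Stop) — nonsense.
Synonymous: 1 of 4.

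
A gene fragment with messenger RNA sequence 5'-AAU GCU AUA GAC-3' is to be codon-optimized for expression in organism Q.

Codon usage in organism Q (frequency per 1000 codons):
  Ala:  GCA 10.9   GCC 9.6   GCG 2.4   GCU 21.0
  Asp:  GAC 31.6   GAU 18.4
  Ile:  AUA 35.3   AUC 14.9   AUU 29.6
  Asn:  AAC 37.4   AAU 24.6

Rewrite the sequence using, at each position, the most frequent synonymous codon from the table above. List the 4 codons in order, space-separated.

AAC GCU AUA GAC

Codon 1 (Asn): best is AAC at 37.4.
Codon 2 (Ala): best is GCU at 21.0.
Codon 3 (Ile): best is AUA at 35.3.
Codon 4 (Asp): best is GAC at 31.6.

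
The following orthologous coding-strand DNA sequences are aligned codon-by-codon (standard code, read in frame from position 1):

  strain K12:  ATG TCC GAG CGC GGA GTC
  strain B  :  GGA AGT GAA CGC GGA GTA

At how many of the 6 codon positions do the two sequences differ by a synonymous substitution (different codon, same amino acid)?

3

Codon 1: ATG Met / GGA Gly — nonsynonymous.
Codon 2: TCC Ser / AGT Ser — synonymous.
Codon 3: GAG Glu / GAA Glu — synonymous.
Codon 4: CGC Arg / CGC Arg — identical.
Codon 5: GGA Gly / GGA Gly — identical.
Codon 6: GTC Val / GTA Val — synonymous.
Synonymous differences: 3.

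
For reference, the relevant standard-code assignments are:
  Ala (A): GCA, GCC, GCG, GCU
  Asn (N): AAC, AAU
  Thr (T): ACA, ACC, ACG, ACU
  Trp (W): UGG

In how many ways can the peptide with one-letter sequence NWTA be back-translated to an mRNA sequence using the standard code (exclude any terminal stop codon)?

32

Asn: 2 codons.
Trp: 1 codon.
Thr: 4 codons.
Ala: 4 codons.
2 × 1 × 4 × 4 = 32.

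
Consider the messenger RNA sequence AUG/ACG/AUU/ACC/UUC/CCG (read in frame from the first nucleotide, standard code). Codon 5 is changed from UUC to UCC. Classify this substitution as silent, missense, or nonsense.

Position 14 falls in codon 5: UUC → Phe.
After the substitution the codon is UCC → Ser.
Phe ≠ Ser, so this is a missense mutation.

missense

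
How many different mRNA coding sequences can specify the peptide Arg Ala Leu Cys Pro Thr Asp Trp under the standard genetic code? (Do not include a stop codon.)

9216

Arg: 6 codons.
Ala: 4 codons.
Leu: 6 codons.
Cys: 2 codons.
Pro: 4 codons.
Thr: 4 codons.
Asp: 2 codons.
Trp: 1 codon.
6 × 4 × 6 × 2 × 4 × 4 × 2 × 1 = 9216.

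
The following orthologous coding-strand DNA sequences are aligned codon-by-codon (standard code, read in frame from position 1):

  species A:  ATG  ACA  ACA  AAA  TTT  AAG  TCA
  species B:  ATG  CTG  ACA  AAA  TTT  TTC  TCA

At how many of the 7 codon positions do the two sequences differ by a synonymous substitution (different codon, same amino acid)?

Codon 1: ATG Met / ATG Met — identical.
Codon 2: ACA Thr / CTG Leu — nonsynonymous.
Codon 3: ACA Thr / ACA Thr — identical.
Codon 4: AAA Lys / AAA Lys — identical.
Codon 5: TTT Phe / TTT Phe — identical.
Codon 6: AAG Lys / TTC Phe — nonsynonymous.
Codon 7: TCA Ser / TCA Ser — identical.
Synonymous differences: 0.

0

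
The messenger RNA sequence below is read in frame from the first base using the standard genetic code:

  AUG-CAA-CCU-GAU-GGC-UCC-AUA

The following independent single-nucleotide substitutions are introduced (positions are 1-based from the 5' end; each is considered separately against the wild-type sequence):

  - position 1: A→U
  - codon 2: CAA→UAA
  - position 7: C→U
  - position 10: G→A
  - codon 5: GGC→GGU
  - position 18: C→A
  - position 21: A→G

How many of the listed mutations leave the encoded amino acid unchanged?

Codon 1: AUG (Met) → UUG (Leu) — missense.
Codon 2: CAA (Gln) → UAA (Stop) — nonsense.
Codon 3: CCU (Pro) → UCU (Ser) — missense.
Codon 4: GAU (Asp) → AAU (Asn) — missense.
Codon 5: GGC (Gly) → GGU (Gly) — synonymous.
Codon 6: UCC (Ser) → UCA (Ser) — synonymous.
Codon 7: AUA (Ile) → AUG (Met) — missense.
Synonymous: 2 of 7.

2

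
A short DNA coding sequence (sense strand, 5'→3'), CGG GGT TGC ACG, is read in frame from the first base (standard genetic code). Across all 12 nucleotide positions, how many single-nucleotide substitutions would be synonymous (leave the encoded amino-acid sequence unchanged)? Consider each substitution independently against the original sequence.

Codon 1 (CGG, Arg): 4 synonymous substitutions.
Codon 2 (GGT, Gly): 3 synonymous substitutions.
Codon 3 (TGC, Cys): 1 synonymous substitution.
Codon 4 (ACG, Thr): 3 synonymous substitutions.
Total: 4 + 3 + 1 + 3 = 11.

11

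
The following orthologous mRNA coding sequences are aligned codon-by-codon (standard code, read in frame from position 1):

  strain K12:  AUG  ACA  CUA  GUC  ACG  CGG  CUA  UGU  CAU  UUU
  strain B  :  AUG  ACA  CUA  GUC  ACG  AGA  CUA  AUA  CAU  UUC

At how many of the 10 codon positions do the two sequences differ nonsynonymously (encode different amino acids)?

Codon 1: AUG Met / AUG Met — identical.
Codon 2: ACA Thr / ACA Thr — identical.
Codon 3: CUA Leu / CUA Leu — identical.
Codon 4: GUC Val / GUC Val — identical.
Codon 5: ACG Thr / ACG Thr — identical.
Codon 6: CGG Arg / AGA Arg — synonymous.
Codon 7: CUA Leu / CUA Leu — identical.
Codon 8: UGU Cys / AUA Ile — nonsynonymous.
Codon 9: CAU His / CAU His — identical.
Codon 10: UUU Phe / UUC Phe — synonymous.
Nonsynonymous differences: 1.

1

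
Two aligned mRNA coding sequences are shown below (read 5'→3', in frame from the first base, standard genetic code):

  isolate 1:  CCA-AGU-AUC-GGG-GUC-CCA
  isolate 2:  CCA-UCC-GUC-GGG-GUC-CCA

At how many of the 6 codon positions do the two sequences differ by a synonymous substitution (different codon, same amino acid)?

1

Codon 1: CCA Pro / CCA Pro — identical.
Codon 2: AGU Ser / UCC Ser — synonymous.
Codon 3: AUC Ile / GUC Val — nonsynonymous.
Codon 4: GGG Gly / GGG Gly — identical.
Codon 5: GUC Val / GUC Val — identical.
Codon 6: CCA Pro / CCA Pro — identical.
Synonymous differences: 1.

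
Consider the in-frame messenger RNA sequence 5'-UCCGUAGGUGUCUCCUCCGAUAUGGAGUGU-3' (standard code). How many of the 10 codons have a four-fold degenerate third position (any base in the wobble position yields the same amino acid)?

Codon 1 UCC (Ser): third position 4-fold.
Codon 2 GUA (Val): third position 4-fold.
Codon 3 GGU (Gly): third position 4-fold.
Codon 4 GUC (Val): third position 4-fold.
Codon 5 UCC (Ser): third position 4-fold.
Codon 6 UCC (Ser): third position 4-fold.
Codon 7 GAU (Asp): third position 2-fold.
Codon 8 AUG (Met): third position 1-fold.
Codon 9 GAG (Glu): third position 2-fold.
Codon 10 UGU (Cys): third position 2-fold.
Four-fold degenerate third positions: 6.

6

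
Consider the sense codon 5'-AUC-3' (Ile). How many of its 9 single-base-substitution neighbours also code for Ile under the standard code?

Position 1: none → 0 synonymous.
Position 2: none → 0 synonymous.
Position 3: AUU, AUA → 2 synonymous.
Total: 0 + 0 + 2 = 2.

2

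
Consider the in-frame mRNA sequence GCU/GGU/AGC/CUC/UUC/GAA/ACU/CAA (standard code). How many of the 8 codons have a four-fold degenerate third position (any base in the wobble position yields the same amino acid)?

Codon 1 GCU (Ala): third position 4-fold.
Codon 2 GGU (Gly): third position 4-fold.
Codon 3 AGC (Ser): third position 2-fold.
Codon 4 CUC (Leu): third position 4-fold.
Codon 5 UUC (Phe): third position 2-fold.
Codon 6 GAA (Glu): third position 2-fold.
Codon 7 ACU (Thr): third position 4-fold.
Codon 8 CAA (Gln): third position 2-fold.
Four-fold degenerate third positions: 4.

4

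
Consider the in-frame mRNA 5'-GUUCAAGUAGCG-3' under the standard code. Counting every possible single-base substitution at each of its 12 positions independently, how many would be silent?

Codon 1 (GUU, Val): 3 synonymous substitutions.
Codon 2 (CAA, Gln): 1 synonymous substitution.
Codon 3 (GUA, Val): 3 synonymous substitutions.
Codon 4 (GCG, Ala): 3 synonymous substitutions.
Total: 3 + 1 + 3 + 3 = 10.

10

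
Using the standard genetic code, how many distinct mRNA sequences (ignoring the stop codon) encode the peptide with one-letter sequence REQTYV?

Arg: 6 codons.
Glu: 2 codons.
Gln: 2 codons.
Thr: 4 codons.
Tyr: 2 codons.
Val: 4 codons.
6 × 2 × 2 × 4 × 2 × 4 = 768.

768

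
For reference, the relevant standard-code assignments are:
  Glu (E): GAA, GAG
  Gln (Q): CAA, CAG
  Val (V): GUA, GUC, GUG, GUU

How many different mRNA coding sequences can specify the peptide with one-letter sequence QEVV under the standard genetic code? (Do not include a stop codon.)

Gln: 2 codons.
Glu: 2 codons.
Val: 4 codons.
Val: 4 codons.
2 × 2 × 4 × 4 = 64.

64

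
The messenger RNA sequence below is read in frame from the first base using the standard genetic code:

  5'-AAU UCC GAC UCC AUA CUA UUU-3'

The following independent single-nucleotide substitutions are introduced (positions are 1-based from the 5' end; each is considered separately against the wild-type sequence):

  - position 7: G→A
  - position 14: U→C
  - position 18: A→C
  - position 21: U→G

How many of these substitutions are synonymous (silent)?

Codon 3: GAC (Asp) → AAC (Asn) — missense.
Codon 5: AUA (Ile) → ACA (Thr) — missense.
Codon 6: CUA (Leu) → CUC (Leu) — synonymous.
Codon 7: UUU (Phe) → UUG (Leu) — missense.
Synonymous: 1 of 4.

1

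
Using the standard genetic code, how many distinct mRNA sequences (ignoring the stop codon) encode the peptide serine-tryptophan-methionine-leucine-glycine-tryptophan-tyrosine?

Ser: 6 codons.
Trp: 1 codon.
Met: 1 codon.
Leu: 6 codons.
Gly: 4 codons.
Trp: 1 codon.
Tyr: 2 codons.
6 × 1 × 1 × 6 × 4 × 1 × 2 = 288.

288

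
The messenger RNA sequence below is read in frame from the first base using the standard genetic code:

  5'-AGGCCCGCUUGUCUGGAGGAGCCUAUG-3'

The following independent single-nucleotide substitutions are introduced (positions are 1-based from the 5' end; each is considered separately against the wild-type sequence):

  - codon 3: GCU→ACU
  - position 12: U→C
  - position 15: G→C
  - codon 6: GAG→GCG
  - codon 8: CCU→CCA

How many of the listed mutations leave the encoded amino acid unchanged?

Codon 3: GCU (Ala) → ACU (Thr) — missense.
Codon 4: UGU (Cys) → UGC (Cys) — synonymous.
Codon 5: CUG (Leu) → CUC (Leu) — synonymous.
Codon 6: GAG (Glu) → GCG (Ala) — missense.
Codon 8: CCU (Pro) → CCA (Pro) — synonymous.
Synonymous: 3 of 5.

3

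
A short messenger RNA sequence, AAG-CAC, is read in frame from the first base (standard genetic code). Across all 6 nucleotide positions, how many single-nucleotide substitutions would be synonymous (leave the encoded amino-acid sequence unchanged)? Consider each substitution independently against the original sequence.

2

Codon 1 (AAG, Lys): 1 synonymous substitution.
Codon 2 (CAC, His): 1 synonymous substitution.
Total: 1 + 1 = 2.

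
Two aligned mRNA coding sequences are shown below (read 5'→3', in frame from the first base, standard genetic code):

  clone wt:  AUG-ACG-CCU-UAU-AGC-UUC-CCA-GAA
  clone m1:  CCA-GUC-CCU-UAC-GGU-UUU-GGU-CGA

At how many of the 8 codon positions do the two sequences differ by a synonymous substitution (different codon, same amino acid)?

2

Codon 1: AUG Met / CCA Pro — nonsynonymous.
Codon 2: ACG Thr / GUC Val — nonsynonymous.
Codon 3: CCU Pro / CCU Pro — identical.
Codon 4: UAU Tyr / UAC Tyr — synonymous.
Codon 5: AGC Ser / GGU Gly — nonsynonymous.
Codon 6: UUC Phe / UUU Phe — synonymous.
Codon 7: CCA Pro / GGU Gly — nonsynonymous.
Codon 8: GAA Glu / CGA Arg — nonsynonymous.
Synonymous differences: 2.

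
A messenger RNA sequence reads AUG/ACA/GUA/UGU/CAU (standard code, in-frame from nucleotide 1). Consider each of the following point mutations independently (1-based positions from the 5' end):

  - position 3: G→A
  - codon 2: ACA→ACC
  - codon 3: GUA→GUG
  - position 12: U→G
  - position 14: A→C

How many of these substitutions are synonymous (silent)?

2

Codon 1: AUG (Met) → AUA (Ile) — missense.
Codon 2: ACA (Thr) → ACC (Thr) — synonymous.
Codon 3: GUA (Val) → GUG (Val) — synonymous.
Codon 4: UGU (Cys) → UGG (Trp) — missense.
Codon 5: CAU (His) → CCU (Pro) — missense.
Synonymous: 2 of 5.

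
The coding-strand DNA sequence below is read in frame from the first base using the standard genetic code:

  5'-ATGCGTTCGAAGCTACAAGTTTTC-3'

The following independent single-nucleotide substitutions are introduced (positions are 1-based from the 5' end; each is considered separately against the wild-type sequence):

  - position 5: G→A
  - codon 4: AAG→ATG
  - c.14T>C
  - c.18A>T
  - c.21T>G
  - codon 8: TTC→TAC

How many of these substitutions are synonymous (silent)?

1

Codon 2: CGT (Arg) → CAT (His) — missense.
Codon 4: AAG (Lys) → ATG (Met) — missense.
Codon 5: CTA (Leu) → CCA (Pro) — missense.
Codon 6: CAA (Gln) → CAT (His) — missense.
Codon 7: GTT (Val) → GTG (Val) — synonymous.
Codon 8: TTC (Phe) → TAC (Tyr) — missense.
Synonymous: 1 of 6.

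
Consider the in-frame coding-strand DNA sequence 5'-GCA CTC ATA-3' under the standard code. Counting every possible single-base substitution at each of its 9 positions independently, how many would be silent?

Codon 1 (GCA, Ala): 3 synonymous substitutions.
Codon 2 (CTC, Leu): 3 synonymous substitutions.
Codon 3 (ATA, Ile): 2 synonymous substitutions.
Total: 3 + 3 + 2 = 8.

8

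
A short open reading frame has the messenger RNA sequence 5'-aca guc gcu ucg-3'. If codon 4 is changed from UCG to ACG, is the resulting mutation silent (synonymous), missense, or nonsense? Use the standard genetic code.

missense

Position 10 falls in codon 4: UCG → Ser.
After the substitution the codon is ACG → Thr.
Ser ≠ Thr, so this is a missense mutation.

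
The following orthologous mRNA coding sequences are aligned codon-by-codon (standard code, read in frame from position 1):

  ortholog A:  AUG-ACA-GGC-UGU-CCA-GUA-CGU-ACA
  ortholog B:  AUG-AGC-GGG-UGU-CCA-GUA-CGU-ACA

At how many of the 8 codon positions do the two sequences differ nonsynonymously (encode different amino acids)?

1

Codon 1: AUG Met / AUG Met — identical.
Codon 2: ACA Thr / AGC Ser — nonsynonymous.
Codon 3: GGC Gly / GGG Gly — synonymous.
Codon 4: UGU Cys / UGU Cys — identical.
Codon 5: CCA Pro / CCA Pro — identical.
Codon 6: GUA Val / GUA Val — identical.
Codon 7: CGU Arg / CGU Arg — identical.
Codon 8: ACA Thr / ACA Thr — identical.
Nonsynonymous differences: 1.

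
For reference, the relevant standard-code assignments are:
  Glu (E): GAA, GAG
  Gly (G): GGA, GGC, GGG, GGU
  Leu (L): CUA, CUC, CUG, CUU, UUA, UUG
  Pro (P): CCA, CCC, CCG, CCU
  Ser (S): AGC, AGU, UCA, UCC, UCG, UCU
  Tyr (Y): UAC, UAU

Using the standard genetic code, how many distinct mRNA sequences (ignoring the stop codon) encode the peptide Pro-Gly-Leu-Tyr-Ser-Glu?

Pro: 4 codons.
Gly: 4 codons.
Leu: 6 codons.
Tyr: 2 codons.
Ser: 6 codons.
Glu: 2 codons.
4 × 4 × 6 × 2 × 6 × 2 = 2304.

2304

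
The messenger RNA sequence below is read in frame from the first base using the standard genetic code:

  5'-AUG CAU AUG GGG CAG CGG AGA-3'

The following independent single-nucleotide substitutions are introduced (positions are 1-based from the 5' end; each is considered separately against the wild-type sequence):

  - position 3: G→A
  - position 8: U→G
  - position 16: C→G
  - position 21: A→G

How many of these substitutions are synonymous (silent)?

Codon 1: AUG (Met) → AUA (Ile) — missense.
Codon 3: AUG (Met) → AGG (Arg) — missense.
Codon 6: CGG (Arg) → GGG (Gly) — missense.
Codon 7: AGA (Arg) → AGG (Arg) — synonymous.
Synonymous: 1 of 4.

1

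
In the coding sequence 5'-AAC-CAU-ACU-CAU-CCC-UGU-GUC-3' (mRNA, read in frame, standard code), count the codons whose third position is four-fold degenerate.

3

Codon 1 AAC (Asn): third position 2-fold.
Codon 2 CAU (His): third position 2-fold.
Codon 3 ACU (Thr): third position 4-fold.
Codon 4 CAU (His): third position 2-fold.
Codon 5 CCC (Pro): third position 4-fold.
Codon 6 UGU (Cys): third position 2-fold.
Codon 7 GUC (Val): third position 4-fold.
Four-fold degenerate third positions: 3.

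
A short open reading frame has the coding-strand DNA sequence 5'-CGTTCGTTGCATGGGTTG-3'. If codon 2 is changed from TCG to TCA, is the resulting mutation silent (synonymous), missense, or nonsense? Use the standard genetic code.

Position 6 falls in codon 2: TCG → Ser.
After the substitution the codon is TCA → Ser.
Both encode Ser, so the change is synonymous.

silent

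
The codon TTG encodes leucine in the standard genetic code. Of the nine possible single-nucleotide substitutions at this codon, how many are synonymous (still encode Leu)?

Position 1: CTG → 1 synonymous.
Position 2: none → 0 synonymous.
Position 3: TTA → 1 synonymous.
Total: 1 + 0 + 1 = 2.

2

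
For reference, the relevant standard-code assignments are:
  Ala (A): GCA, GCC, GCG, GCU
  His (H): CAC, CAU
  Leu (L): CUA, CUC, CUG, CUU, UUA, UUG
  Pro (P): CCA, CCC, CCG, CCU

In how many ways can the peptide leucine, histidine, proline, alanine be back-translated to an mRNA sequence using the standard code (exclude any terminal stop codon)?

Leu: 6 codons.
His: 2 codons.
Pro: 4 codons.
Ala: 4 codons.
6 × 2 × 4 × 4 = 192.

192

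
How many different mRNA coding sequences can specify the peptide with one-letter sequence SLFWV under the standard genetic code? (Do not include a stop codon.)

288

Ser: 6 codons.
Leu: 6 codons.
Phe: 2 codons.
Trp: 1 codon.
Val: 4 codons.
6 × 6 × 2 × 1 × 4 = 288.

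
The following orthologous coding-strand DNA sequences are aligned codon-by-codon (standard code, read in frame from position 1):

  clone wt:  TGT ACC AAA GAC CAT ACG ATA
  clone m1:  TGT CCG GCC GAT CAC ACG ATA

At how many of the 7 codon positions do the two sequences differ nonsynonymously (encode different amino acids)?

Codon 1: TGT Cys / TGT Cys — identical.
Codon 2: ACC Thr / CCG Pro — nonsynonymous.
Codon 3: AAA Lys / GCC Ala — nonsynonymous.
Codon 4: GAC Asp / GAT Asp — synonymous.
Codon 5: CAT His / CAC His — synonymous.
Codon 6: ACG Thr / ACG Thr — identical.
Codon 7: ATA Ile / ATA Ile — identical.
Nonsynonymous differences: 2.

2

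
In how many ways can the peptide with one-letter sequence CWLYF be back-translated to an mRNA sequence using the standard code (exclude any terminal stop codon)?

48

Cys: 2 codons.
Trp: 1 codon.
Leu: 6 codons.
Tyr: 2 codons.
Phe: 2 codons.
2 × 1 × 6 × 2 × 2 = 48.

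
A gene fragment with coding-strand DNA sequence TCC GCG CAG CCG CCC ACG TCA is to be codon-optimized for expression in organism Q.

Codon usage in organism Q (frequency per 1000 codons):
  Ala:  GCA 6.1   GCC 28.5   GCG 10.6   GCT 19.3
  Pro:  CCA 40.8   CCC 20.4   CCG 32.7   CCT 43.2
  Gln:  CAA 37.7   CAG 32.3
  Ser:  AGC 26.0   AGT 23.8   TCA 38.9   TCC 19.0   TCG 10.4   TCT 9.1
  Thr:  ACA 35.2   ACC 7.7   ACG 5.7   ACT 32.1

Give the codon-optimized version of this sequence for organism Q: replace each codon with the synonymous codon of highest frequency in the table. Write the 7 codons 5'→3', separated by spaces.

TCA GCC CAA CCT CCT ACA TCA

Codon 1 (Ser): best is TCA at 38.9.
Codon 2 (Ala): best is GCC at 28.5.
Codon 3 (Gln): best is CAA at 37.7.
Codon 4 (Pro): best is CCT at 43.2.
Codon 5 (Pro): best is CCT at 43.2.
Codon 6 (Thr): best is ACA at 35.2.
Codon 7 (Ser): best is TCA at 38.9.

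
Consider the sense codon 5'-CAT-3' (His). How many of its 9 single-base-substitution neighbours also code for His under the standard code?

Position 1: none → 0 synonymous.
Position 2: none → 0 synonymous.
Position 3: CAC → 1 synonymous.
Total: 0 + 0 + 1 = 1.

1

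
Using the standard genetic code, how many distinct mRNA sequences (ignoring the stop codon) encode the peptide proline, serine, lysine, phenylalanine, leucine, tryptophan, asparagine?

Pro: 4 codons.
Ser: 6 codons.
Lys: 2 codons.
Phe: 2 codons.
Leu: 6 codons.
Trp: 1 codon.
Asn: 2 codons.
4 × 6 × 2 × 2 × 6 × 1 × 2 = 1152.

1152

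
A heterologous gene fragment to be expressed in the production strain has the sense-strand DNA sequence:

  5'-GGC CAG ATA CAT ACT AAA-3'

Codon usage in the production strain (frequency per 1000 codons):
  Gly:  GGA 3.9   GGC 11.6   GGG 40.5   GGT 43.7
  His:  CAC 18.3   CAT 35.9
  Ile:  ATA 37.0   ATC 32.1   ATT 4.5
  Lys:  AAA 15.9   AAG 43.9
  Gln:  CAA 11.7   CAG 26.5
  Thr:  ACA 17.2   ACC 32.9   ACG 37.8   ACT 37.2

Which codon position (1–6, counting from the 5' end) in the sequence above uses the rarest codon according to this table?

Codon 1 GGC (Gly): 11.6 per 1000.
Codon 2 CAG (Gln): 26.5 per 1000.
Codon 3 ATA (Ile): 37.0 per 1000.
Codon 4 CAT (His): 35.9 per 1000.
Codon 5 ACT (Thr): 37.2 per 1000.
Codon 6 AAA (Lys): 15.9 per 1000.
Lowest frequency is 11.6 at codon 1.

1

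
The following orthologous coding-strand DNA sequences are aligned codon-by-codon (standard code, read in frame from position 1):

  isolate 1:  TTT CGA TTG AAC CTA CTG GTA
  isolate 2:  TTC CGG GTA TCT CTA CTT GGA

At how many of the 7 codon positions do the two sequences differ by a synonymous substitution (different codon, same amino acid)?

Codon 1: TTT Phe / TTC Phe — synonymous.
Codon 2: CGA Arg / CGG Arg — synonymous.
Codon 3: TTG Leu / GTA Val — nonsynonymous.
Codon 4: AAC Asn / TCT Ser — nonsynonymous.
Codon 5: CTA Leu / CTA Leu — identical.
Codon 6: CTG Leu / CTT Leu — synonymous.
Codon 7: GTA Val / GGA Gly — nonsynonymous.
Synonymous differences: 3.

3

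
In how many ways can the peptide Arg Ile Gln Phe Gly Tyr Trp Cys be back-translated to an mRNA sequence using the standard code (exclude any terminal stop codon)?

Arg: 6 codons.
Ile: 3 codons.
Gln: 2 codons.
Phe: 2 codons.
Gly: 4 codons.
Tyr: 2 codons.
Trp: 1 codon.
Cys: 2 codons.
6 × 3 × 2 × 2 × 4 × 2 × 1 × 2 = 1152.

1152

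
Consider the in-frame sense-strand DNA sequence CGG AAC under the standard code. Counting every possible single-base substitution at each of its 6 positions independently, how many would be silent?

5

Codon 1 (CGG, Arg): 4 synonymous substitutions.
Codon 2 (AAC, Asn): 1 synonymous substitution.
Total: 4 + 1 = 5.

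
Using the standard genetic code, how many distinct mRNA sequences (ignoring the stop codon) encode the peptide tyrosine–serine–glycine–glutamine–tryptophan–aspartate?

Tyr: 2 codons.
Ser: 6 codons.
Gly: 4 codons.
Gln: 2 codons.
Trp: 1 codon.
Asp: 2 codons.
2 × 6 × 4 × 2 × 1 × 2 = 192.

192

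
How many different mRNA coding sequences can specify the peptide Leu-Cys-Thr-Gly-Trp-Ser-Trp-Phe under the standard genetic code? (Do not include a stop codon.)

2304

Leu: 6 codons.
Cys: 2 codons.
Thr: 4 codons.
Gly: 4 codons.
Trp: 1 codon.
Ser: 6 codons.
Trp: 1 codon.
Phe: 2 codons.
6 × 2 × 4 × 4 × 1 × 6 × 1 × 2 = 2304.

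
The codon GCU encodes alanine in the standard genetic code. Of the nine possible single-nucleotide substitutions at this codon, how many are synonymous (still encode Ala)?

3

Position 1: none → 0 synonymous.
Position 2: none → 0 synonymous.
Position 3: GCC, GCA, GCG → 3 synonymous.
Total: 0 + 0 + 3 = 3.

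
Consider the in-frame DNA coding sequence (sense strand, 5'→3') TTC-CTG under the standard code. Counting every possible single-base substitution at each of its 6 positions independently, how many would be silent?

5

Codon 1 (TTC, Phe): 1 synonymous substitution.
Codon 2 (CTG, Leu): 4 synonymous substitutions.
Total: 1 + 4 = 5.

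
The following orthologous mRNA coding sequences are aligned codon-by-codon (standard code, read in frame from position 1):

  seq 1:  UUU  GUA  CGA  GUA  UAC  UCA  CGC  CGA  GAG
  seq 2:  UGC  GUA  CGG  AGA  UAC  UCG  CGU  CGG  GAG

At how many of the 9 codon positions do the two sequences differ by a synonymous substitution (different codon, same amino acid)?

4

Codon 1: UUU Phe / UGC Cys — nonsynonymous.
Codon 2: GUA Val / GUA Val — identical.
Codon 3: CGA Arg / CGG Arg — synonymous.
Codon 4: GUA Val / AGA Arg — nonsynonymous.
Codon 5: UAC Tyr / UAC Tyr — identical.
Codon 6: UCA Ser / UCG Ser — synonymous.
Codon 7: CGC Arg / CGU Arg — synonymous.
Codon 8: CGA Arg / CGG Arg — synonymous.
Codon 9: GAG Glu / GAG Glu — identical.
Synonymous differences: 4.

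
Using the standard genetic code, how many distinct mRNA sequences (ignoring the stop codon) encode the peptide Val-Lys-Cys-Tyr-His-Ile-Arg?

Val: 4 codons.
Lys: 2 codons.
Cys: 2 codons.
Tyr: 2 codons.
His: 2 codons.
Ile: 3 codons.
Arg: 6 codons.
4 × 2 × 2 × 2 × 2 × 3 × 6 = 1152.

1152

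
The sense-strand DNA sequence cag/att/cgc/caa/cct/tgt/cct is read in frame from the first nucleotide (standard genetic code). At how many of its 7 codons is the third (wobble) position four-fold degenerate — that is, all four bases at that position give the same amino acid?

Codon 1 CAG (Gln): third position 2-fold.
Codon 2 ATT (Ile): third position 3-fold.
Codon 3 CGC (Arg): third position 4-fold.
Codon 4 CAA (Gln): third position 2-fold.
Codon 5 CCT (Pro): third position 4-fold.
Codon 6 TGT (Cys): third position 2-fold.
Codon 7 CCT (Pro): third position 4-fold.
Four-fold degenerate third positions: 3.

3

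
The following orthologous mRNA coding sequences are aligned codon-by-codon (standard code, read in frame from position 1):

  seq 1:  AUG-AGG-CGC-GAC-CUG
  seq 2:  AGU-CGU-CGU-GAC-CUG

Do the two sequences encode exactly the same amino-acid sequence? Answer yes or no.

no

Codon 1: AUG Met / AGU Ser — nonsynonymous.
Codon 2: AGG Arg / CGU Arg — synonymous.
Codon 3: CGC Arg / CGU Arg — synonymous.
Codon 4: GAC Asp / GAC Asp — identical.
Codon 5: CUG Leu / CUG Leu — identical.
Nonsynonymous differences: 1 → different protein.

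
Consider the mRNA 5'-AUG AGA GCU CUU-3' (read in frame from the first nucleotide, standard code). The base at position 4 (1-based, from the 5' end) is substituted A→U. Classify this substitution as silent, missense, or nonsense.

Position 4 falls in codon 2: AGA → Arg.
After the substitution the codon is UGA → Stop.
The new codon is a stop codon, so this is a nonsense mutation.

nonsense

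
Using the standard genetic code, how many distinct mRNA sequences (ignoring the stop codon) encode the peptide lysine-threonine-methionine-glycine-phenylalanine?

64

Lys: 2 codons.
Thr: 4 codons.
Met: 1 codon.
Gly: 4 codons.
Phe: 2 codons.
2 × 4 × 1 × 4 × 2 = 64.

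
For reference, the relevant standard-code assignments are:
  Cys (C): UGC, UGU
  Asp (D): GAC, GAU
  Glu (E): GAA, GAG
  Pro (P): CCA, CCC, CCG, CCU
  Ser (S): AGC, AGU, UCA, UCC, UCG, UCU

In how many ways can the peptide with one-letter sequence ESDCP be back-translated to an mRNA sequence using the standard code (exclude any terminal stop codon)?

192

Glu: 2 codons.
Ser: 6 codons.
Asp: 2 codons.
Cys: 2 codons.
Pro: 4 codons.
2 × 6 × 2 × 2 × 4 = 192.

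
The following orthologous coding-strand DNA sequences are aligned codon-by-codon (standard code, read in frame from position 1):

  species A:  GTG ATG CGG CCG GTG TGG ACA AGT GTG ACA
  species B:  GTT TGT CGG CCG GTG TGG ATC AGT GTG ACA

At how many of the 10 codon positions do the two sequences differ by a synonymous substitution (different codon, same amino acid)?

1

Codon 1: GTG Val / GTT Val — synonymous.
Codon 2: ATG Met / TGT Cys — nonsynonymous.
Codon 3: CGG Arg / CGG Arg — identical.
Codon 4: CCG Pro / CCG Pro — identical.
Codon 5: GTG Val / GTG Val — identical.
Codon 6: TGG Trp / TGG Trp — identical.
Codon 7: ACA Thr / ATC Ile — nonsynonymous.
Codon 8: AGT Ser / AGT Ser — identical.
Codon 9: GTG Val / GTG Val — identical.
Codon 10: ACA Thr / ACA Thr — identical.
Synonymous differences: 1.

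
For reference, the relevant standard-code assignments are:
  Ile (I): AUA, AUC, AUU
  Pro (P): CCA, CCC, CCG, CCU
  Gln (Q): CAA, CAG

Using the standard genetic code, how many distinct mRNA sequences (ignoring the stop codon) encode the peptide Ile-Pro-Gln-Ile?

72

Ile: 3 codons.
Pro: 4 codons.
Gln: 2 codons.
Ile: 3 codons.
3 × 4 × 2 × 3 = 72.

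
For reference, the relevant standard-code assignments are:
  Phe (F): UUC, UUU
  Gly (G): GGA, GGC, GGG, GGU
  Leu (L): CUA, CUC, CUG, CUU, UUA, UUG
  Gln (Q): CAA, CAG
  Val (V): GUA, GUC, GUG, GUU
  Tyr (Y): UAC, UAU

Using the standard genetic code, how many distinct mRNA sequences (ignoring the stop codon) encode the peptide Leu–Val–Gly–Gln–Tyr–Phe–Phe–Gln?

3072

Leu: 6 codons.
Val: 4 codons.
Gly: 4 codons.
Gln: 2 codons.
Tyr: 2 codons.
Phe: 2 codons.
Phe: 2 codons.
Gln: 2 codons.
6 × 4 × 4 × 2 × 2 × 2 × 2 × 2 = 3072.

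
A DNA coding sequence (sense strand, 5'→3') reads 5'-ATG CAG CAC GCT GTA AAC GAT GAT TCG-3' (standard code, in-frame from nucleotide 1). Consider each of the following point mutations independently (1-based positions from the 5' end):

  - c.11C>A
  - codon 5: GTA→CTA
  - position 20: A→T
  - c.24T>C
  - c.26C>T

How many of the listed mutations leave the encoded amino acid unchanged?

1

Codon 4: GCT (Ala) → GAT (Asp) — missense.
Codon 5: GTA (Val) → CTA (Leu) — missense.
Codon 7: GAT (Asp) → GTT (Val) — missense.
Codon 8: GAT (Asp) → GAC (Asp) — synonymous.
Codon 9: TCG (Ser) → TTG (Leu) — missense.
Synonymous: 1 of 5.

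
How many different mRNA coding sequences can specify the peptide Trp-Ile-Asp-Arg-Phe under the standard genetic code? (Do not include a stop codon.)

72

Trp: 1 codon.
Ile: 3 codons.
Asp: 2 codons.
Arg: 6 codons.
Phe: 2 codons.
1 × 3 × 2 × 6 × 2 = 72.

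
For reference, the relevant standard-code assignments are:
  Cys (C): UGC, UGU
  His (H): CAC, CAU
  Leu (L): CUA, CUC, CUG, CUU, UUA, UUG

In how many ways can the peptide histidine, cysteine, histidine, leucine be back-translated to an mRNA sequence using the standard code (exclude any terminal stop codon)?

His: 2 codons.
Cys: 2 codons.
His: 2 codons.
Leu: 6 codons.
2 × 2 × 2 × 6 = 48.

48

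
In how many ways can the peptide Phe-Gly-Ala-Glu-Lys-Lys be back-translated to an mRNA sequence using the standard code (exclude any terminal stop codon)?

256

Phe: 2 codons.
Gly: 4 codons.
Ala: 4 codons.
Glu: 2 codons.
Lys: 2 codons.
Lys: 2 codons.
2 × 4 × 4 × 2 × 2 × 2 = 256.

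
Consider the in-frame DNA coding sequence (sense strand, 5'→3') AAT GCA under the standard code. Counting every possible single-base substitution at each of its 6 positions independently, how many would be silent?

Codon 1 (AAT, Asn): 1 synonymous substitution.
Codon 2 (GCA, Ala): 3 synonymous substitutions.
Total: 1 + 3 = 4.

4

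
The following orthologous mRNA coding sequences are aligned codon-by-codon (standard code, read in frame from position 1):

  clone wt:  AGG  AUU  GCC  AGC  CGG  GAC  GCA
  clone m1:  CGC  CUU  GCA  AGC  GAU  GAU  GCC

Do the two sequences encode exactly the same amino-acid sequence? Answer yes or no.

no

Codon 1: AGG Arg / CGC Arg — synonymous.
Codon 2: AUU Ile / CUU Leu — nonsynonymous.
Codon 3: GCC Ala / GCA Ala — synonymous.
Codon 4: AGC Ser / AGC Ser — identical.
Codon 5: CGG Arg / GAU Asp — nonsynonymous.
Codon 6: GAC Asp / GAU Asp — synonymous.
Codon 7: GCA Ala / GCC Ala — synonymous.
Nonsynonymous differences: 2 → different protein.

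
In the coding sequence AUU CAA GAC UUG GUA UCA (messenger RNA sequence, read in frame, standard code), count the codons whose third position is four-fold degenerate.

2

Codon 1 AUU (Ile): third position 3-fold.
Codon 2 CAA (Gln): third position 2-fold.
Codon 3 GAC (Asp): third position 2-fold.
Codon 4 UUG (Leu): third position 2-fold.
Codon 5 GUA (Val): third position 4-fold.
Codon 6 UCA (Ser): third position 4-fold.
Four-fold degenerate third positions: 2.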